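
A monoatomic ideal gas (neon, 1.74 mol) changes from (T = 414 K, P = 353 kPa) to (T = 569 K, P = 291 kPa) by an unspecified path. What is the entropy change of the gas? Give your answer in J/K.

ΔS = nC_p ln(T₂/T₁) − nR ln(P₂/P₁), with C_p = 5R/2 = 20.79 J mol⁻¹ K⁻¹ for a monoatomic ideal gas.
ΔS = 1.74 × [20.79 × ln(569/414) − 8.314 × ln(291/353)] = 14.3 J/K.

ΔS = 14.3 J/K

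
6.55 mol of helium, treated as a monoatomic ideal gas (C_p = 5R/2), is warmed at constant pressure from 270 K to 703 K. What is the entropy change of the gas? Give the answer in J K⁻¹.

ΔS = 130 J/K

At constant pressure, ΔS = nC_p ln(T₂/T₁) with C_p = 5R/2 = 20.79 J mol⁻¹ K⁻¹.
ΔS = 6.55 × 20.79 × ln(703/270) = 130 J/K.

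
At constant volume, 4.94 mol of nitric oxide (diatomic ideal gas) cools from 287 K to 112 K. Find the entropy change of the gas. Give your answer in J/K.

At constant volume, ΔS = nC_V ln(T₂/T₁) with C_V = 5R/2 = 20.79 J mol⁻¹ K⁻¹.
ΔS = 4.94 × 20.79 × ln(112/287) = -96.6 J/K.

ΔS = -96.6 J/K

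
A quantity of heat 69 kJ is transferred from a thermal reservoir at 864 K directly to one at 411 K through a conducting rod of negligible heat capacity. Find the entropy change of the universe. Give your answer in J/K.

ΔS_hot = −Q/T_H = −69000/864 = -79.86 J/K and ΔS_cold = +Q/T_C = 69000/411 = 167.9 J/K.
ΔS_total = -79.86 + 167.9 = 88 J/K, positive as the second law requires.

ΔS_total = 88 J/K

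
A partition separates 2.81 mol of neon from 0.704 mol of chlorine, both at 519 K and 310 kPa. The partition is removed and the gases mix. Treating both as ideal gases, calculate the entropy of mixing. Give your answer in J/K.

ΔS_mix = 14.6 J/K

Mole fractions: x_A = 2.81/3.51 = 0.8, x_B = 0.2.
ΔS_mix = −R(n_A ln x_A + n_B ln x_B) = −8.314 × (2.81 ln 0.8 + 0.704 ln 0.2) = 14.6 J/K.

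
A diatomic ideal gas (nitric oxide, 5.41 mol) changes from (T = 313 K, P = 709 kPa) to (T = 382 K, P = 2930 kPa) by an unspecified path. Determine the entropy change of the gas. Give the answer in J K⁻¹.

ΔS = -32.5 J/K

ΔS = nC_p ln(T₂/T₁) − nR ln(P₂/P₁), with C_p = 7R/2 = 29.1 J mol⁻¹ K⁻¹ for a diatomic ideal gas.
ΔS = 5.41 × [29.1 × ln(382/313) − 8.314 × ln(2930/709)] = -32.5 J/K.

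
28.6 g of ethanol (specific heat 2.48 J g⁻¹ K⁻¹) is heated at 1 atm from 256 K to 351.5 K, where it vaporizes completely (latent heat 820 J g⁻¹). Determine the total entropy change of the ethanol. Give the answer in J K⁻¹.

ΔS = 89.2 J/K

Warming step: ΔS₁ = m c ln(T_tr/T_i) = 28.6 × 2.48 × ln(351.5/256) = 22.49 J/K.
Phase change: ΔS₂ = +mL/T_tr = 28.6 × 820 / 351.5 = 66.72 J/K.
ΔS_total = (22.49) + (66.72) = 89.2 J/K.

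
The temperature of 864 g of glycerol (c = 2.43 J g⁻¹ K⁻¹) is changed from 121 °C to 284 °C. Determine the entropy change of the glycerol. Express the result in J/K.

ΔS = 727 J/K

In kelvin: T₁ = 394.15 K, T₂ = 557.15 K. ΔS = ∫dQ_rev/T = m c ln(T₂/T₁) = 864 × 2.43 × ln(557.15/394.15) = 727 J/K.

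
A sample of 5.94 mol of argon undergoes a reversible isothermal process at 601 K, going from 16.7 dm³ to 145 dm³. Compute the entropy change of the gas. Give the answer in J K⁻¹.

For an isothermal ideal gas ΔS_gas = nR ln(V₂/V₁) = 5.94 × 8.314 × ln(145/16.7) = 107 J/K.

ΔS_gas = 107 J/K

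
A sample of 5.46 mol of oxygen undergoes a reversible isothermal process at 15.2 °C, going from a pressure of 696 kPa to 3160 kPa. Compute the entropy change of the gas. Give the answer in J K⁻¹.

For an isothermal ideal gas ΔS_gas = nR ln(P₁/P₂) = 5.46 × 8.314 × ln(696/3160) = -68.7 J/K.

ΔS_gas = -68.7 J/K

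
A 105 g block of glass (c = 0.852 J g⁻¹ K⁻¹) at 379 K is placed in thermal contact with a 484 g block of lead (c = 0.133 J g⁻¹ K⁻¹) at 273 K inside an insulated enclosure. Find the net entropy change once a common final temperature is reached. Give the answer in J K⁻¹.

Energy balance: T_f = (m₁c₁T₁ + m₂c₂T₂)/(m₁c₁ + m₂c₂) = 334.64 K.
ΔS₁ = m₁c₁ ln(T_f/T₁) = 89.46 × ln(334.64/379) = -11.14 J/K.
ΔS₂ = m₂c₂ ln(T_f/T₂) = 64.372 × ln(334.64/273) = 13.11 J/K.
ΔS_total = -11.14 + 13.11 = 1.97 J/K.

ΔS_total = 1.97 J/K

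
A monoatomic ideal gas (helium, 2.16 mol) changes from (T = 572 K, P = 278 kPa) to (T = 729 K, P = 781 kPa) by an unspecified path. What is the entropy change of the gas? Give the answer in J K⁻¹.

ΔS = -7.66 J/K

ΔS = nC_p ln(T₂/T₁) − nR ln(P₂/P₁), with C_p = 5R/2 = 20.79 J mol⁻¹ K⁻¹ for a monoatomic ideal gas.
ΔS = 2.16 × [20.79 × ln(729/572) − 8.314 × ln(781/278)] = -7.66 J/K.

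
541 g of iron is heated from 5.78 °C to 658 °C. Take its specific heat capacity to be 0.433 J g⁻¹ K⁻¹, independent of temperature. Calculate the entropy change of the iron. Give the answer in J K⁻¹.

In kelvin: T₁ = 278.93 K, T₂ = 931.15 K. ΔS = ∫dQ_rev/T = m c ln(T₂/T₁) = 541 × 0.433 × ln(931.15/278.93) = 282 J/K.

ΔS = 282 J/K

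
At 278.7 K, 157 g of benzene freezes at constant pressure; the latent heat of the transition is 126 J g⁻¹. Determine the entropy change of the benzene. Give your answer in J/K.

Heat released by the substance: Q = −mL = −157 × 126 = −19782 J.
At constant T, ΔS = Q_rev/T = −19782 / 278.7 = -71 J/K.

ΔS = -71 J/K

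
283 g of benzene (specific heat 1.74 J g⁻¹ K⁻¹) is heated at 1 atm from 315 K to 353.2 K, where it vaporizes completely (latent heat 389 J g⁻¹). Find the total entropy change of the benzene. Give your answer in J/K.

ΔS = 368 J/K

Warming step: ΔS₁ = m c ln(T_tr/T_i) = 283 × 1.74 × ln(353.2/315) = 56.36 J/K.
Phase change: ΔS₂ = +mL/T_tr = 283 × 389 / 353.2 = 311.7 J/K.
ΔS_total = (56.36) + (311.7) = 368 J/K.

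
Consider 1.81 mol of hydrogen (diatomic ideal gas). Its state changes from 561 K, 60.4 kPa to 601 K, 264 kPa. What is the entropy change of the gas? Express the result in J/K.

ΔS = -18.6 J/K

ΔS = nC_p ln(T₂/T₁) − nR ln(P₂/P₁), with C_p = 7R/2 = 29.1 J mol⁻¹ K⁻¹ for a diatomic ideal gas.
ΔS = 1.81 × [29.1 × ln(601/561) − 8.314 × ln(264/60.4)] = -18.6 J/K.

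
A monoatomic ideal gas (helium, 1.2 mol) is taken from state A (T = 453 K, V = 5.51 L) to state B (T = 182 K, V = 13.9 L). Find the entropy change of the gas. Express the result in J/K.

Entropy is a state function: ΔS = nC_V ln(T₂/T₁) + nR ln(V₂/V₁), with C_V = 3R/2 = 12.47 J mol⁻¹ K⁻¹ for a monoatomic ideal gas.
ΔS = 1.2 × [12.47 × ln(182/453) + 8.314 × ln(13.9/5.51)] = -4.41 J/K.

ΔS = -4.41 J/K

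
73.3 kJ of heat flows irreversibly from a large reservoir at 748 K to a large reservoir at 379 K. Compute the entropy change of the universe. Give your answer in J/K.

ΔS_total = 95.4 J/K

ΔS_hot = −Q/T_H = −73300/748 = -97.99 J/K and ΔS_cold = +Q/T_C = 73300/379 = 193.4 J/K.
ΔS_total = -97.99 + 193.4 = 95.4 J/K, positive as the second law requires.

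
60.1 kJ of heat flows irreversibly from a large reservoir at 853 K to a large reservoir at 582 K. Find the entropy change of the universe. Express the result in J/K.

ΔS_hot = −Q/T_H = −60100/853 = -70.46 J/K and ΔS_cold = +Q/T_C = 60100/582 = 103.3 J/K.
ΔS_total = -70.46 + 103.3 = 32.8 J/K, positive as the second law requires.

ΔS_total = 32.8 J/K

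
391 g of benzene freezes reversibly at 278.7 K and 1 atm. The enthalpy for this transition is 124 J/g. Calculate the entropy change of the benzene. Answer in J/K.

ΔS = -174 J/K

Heat released by the substance: Q = −mL = −391 × 124 = −48484 J.
At constant T, ΔS = Q_rev/T = −48484 / 278.7 = -174 J/K.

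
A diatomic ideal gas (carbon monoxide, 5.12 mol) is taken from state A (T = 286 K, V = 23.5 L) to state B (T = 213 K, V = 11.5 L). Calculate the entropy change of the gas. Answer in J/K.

Entropy is a state function: ΔS = nC_V ln(T₂/T₁) + nR ln(V₂/V₁), with C_V = 5R/2 = 20.79 J mol⁻¹ K⁻¹ for a diatomic ideal gas.
ΔS = 5.12 × [20.79 × ln(213/286) + 8.314 × ln(11.5/23.5)] = -61.8 J/K.

ΔS = -61.8 J/K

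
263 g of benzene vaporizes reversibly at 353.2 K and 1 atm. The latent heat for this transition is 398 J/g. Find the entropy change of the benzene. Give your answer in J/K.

ΔS = 296 J/K

Heat absorbed by the substance: Q = mL = 263 × 398 = 104674 J.
At constant T, ΔS = Q_rev/T = 104674 / 353.2 = 296 J/K.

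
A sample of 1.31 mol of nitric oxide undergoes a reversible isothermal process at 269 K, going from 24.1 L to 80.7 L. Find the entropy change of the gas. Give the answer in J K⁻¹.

For an isothermal ideal gas ΔS_gas = nR ln(V₂/V₁) = 1.31 × 8.314 × ln(80.7/24.1) = 13.2 J/K.

ΔS_gas = 13.2 J/K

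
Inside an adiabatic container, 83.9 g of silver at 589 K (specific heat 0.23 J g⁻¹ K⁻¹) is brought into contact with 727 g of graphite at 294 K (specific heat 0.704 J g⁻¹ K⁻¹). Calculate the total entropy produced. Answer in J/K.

Energy balance: T_f = (m₁c₁T₁ + m₂c₂T₂)/(m₁c₁ + m₂c₂) = 304.72 K.
ΔS₁ = m₁c₁ ln(T_f/T₁) = 19.297 × ln(304.72/589) = -12.72 J/K.
ΔS₂ = m₂c₂ ln(T_f/T₂) = 511.808 × ln(304.72/294) = 18.33 J/K.
ΔS_total = -12.72 + 18.33 = 5.61 J/K.

ΔS_total = 5.61 J/K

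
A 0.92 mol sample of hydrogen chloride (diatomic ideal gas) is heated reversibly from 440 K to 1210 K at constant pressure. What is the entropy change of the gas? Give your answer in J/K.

At constant pressure, ΔS = nC_p ln(T₂/T₁) with C_p = 7R/2 = 29.1 J mol⁻¹ K⁻¹.
ΔS = 0.92 × 29.1 × ln(1210/440) = 27.1 J/K.

ΔS = 27.1 J/K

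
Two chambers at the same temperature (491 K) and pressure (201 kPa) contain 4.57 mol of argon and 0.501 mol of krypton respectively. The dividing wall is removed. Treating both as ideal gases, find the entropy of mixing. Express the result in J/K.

ΔS_mix = 13.6 J/K

Mole fractions: x_A = 4.57/5.07 = 0.901, x_B = 0.0988.
ΔS_mix = −R(n_A ln x_A + n_B ln x_B) = −8.314 × (4.57 ln 0.901 + 0.501 ln 0.0988) = 13.6 J/K.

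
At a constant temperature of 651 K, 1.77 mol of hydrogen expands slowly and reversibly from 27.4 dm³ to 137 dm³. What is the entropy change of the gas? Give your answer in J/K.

For an isothermal ideal gas ΔS_gas = nR ln(V₂/V₁) = 1.77 × 8.314 × ln(137/27.4) = 23.7 J/K.

ΔS_gas = 23.7 J/K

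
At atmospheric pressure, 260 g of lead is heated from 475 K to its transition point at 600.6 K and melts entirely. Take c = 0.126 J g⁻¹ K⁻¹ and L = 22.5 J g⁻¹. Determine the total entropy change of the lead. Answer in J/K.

Warming step: ΔS₁ = m c ln(T_tr/T_i) = 260 × 0.126 × ln(600.6/475) = 7.686 J/K.
Phase change: ΔS₂ = +mL/T_tr = 260 × 22.5 / 600.6 = 9.74 J/K.
ΔS_total = (7.686) + (9.74) = 17.4 J/K.

ΔS = 17.4 J/K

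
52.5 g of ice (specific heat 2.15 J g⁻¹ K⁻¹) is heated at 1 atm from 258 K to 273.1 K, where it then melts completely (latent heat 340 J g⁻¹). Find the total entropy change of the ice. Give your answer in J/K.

Warming step: ΔS₁ = m c ln(T_tr/T_i) = 52.5 × 2.15 × ln(273.1/258) = 6.42 J/K.
Phase change: ΔS₂ = +mL/T_tr = 52.5 × 340 / 273.1 = 65.36 J/K.
ΔS_total = (6.42) + (65.36) = 71.8 J/K.

ΔS = 71.8 J/K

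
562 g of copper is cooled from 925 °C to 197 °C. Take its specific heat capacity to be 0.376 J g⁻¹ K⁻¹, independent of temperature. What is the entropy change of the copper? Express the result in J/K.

ΔS = -198 J/K

In kelvin: T₁ = 1198.15 K, T₂ = 470.15 K. ΔS = ∫dQ_rev/T = m c ln(T₂/T₁) = 562 × 0.376 × ln(470.15/1198.15) = -198 J/K.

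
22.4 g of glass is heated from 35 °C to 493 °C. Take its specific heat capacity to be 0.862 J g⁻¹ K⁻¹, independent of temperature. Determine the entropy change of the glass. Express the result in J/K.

ΔS = 17.6 J/K

In kelvin: T₁ = 308.15 K, T₂ = 766.15 K. ΔS = ∫dQ_rev/T = m c ln(T₂/T₁) = 22.4 × 0.862 × ln(766.15/308.15) = 17.6 J/K.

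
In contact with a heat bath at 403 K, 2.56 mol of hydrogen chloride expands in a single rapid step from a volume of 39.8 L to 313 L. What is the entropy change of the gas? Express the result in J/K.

ΔS_gas = 43.9 J/K

Entropy is a state function, so ΔS_gas depends only on the end states.
For an isothermal ideal gas ΔS_gas = nR ln(V₂/V₁) = 2.56 × 8.314 × ln(313/39.8) = 43.9 J/K.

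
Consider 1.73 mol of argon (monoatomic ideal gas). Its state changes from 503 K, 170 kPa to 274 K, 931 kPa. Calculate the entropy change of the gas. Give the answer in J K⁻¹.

ΔS = -46.3 J/K

ΔS = nC_p ln(T₂/T₁) − nR ln(P₂/P₁), with C_p = 5R/2 = 20.79 J mol⁻¹ K⁻¹ for a monoatomic ideal gas.
ΔS = 1.73 × [20.79 × ln(274/503) − 8.314 × ln(931/170)] = -46.3 J/K.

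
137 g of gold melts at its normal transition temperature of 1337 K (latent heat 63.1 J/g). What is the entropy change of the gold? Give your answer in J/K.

Heat absorbed by the substance: Q = mL = 137 × 63.1 = 8644.7 J.
At constant T, ΔS = Q_rev/T = 8644.7 / 1337 = 6.47 J/K.

ΔS = 6.47 J/K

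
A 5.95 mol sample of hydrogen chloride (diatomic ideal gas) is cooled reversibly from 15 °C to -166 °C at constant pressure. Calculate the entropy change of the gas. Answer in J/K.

In kelvin: T₁ = 288.15 K, T₂ = 107.15 K. At constant pressure, ΔS = nC_p ln(T₂/T₁) with C_p = 7R/2 = 29.1 J mol⁻¹ K⁻¹.
ΔS = 5.95 × 29.1 × ln(107.15/288.15) = -171 J/K.

ΔS = -171 J/K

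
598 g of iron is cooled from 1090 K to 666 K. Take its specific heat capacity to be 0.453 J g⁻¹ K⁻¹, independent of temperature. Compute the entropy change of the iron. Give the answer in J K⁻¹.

ΔS = -133 J/K

ΔS = ∫dQ_rev/T = m c ln(T₂/T₁) = 598 × 0.453 × ln(666/1090) = -133 J/K.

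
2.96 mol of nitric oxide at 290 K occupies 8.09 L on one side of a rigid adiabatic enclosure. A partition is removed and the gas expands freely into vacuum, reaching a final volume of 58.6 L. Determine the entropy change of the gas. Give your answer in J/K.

No heat is exchanged and no work is done, so the ideal-gas temperature stays constant.
Entropy is a state function; using a reversible isothermal path, ΔS_gas = nR ln(V₂/V₁) = 2.96 × 8.314 × ln(58.6/8.09) = 48.7 J/K.

ΔS_gas = 48.7 J/K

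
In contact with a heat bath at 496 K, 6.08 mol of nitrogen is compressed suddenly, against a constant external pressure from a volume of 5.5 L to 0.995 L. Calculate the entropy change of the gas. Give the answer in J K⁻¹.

ΔS_gas = -86.4 J/K

Entropy is a state function, so ΔS_gas depends only on the end states.
For an isothermal ideal gas ΔS_gas = nR ln(V₂/V₁) = 6.08 × 8.314 × ln(0.995/5.5) = -86.4 J/K.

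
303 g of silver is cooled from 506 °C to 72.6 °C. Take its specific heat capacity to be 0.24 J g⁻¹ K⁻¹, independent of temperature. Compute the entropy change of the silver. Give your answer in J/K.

ΔS = -59.1 J/K

In kelvin: T₁ = 779.15 K, T₂ = 345.75 K. ΔS = ∫dQ_rev/T = m c ln(T₂/T₁) = 303 × 0.24 × ln(345.75/779.15) = -59.1 J/K.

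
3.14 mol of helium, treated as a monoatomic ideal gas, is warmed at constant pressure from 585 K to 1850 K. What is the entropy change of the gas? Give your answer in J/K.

At constant pressure, ΔS = nC_p ln(T₂/T₁) with C_p = 5R/2 = 20.79 J mol⁻¹ K⁻¹.
ΔS = 3.14 × 20.79 × ln(1850/585) = 75.1 J/K.

ΔS = 75.1 J/K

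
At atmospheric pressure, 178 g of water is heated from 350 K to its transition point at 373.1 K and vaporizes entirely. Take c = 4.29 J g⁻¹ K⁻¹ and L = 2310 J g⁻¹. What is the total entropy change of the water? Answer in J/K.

ΔS = 1150 J/K

Warming step: ΔS₁ = m c ln(T_tr/T_i) = 178 × 4.29 × ln(373.1/350) = 48.81 J/K.
Phase change: ΔS₂ = +mL/T_tr = 178 × 2310 / 373.1 = 1102 J/K.
ΔS_total = (48.81) + (1102) = 1150 J/K.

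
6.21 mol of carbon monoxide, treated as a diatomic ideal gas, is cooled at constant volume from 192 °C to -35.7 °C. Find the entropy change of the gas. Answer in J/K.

ΔS = -86.8 J/K

In kelvin: T₁ = 465.15 K, T₂ = 237.45 K. At constant volume, ΔS = nC_V ln(T₂/T₁) with C_V = 5R/2 = 20.79 J mol⁻¹ K⁻¹.
ΔS = 6.21 × 20.79 × ln(237.45/465.15) = -86.8 J/K.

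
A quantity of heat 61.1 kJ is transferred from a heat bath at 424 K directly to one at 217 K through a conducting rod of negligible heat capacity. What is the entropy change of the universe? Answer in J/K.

ΔS_hot = −Q/T_H = −61100/424 = -144.1 J/K and ΔS_cold = +Q/T_C = 61100/217 = 281.57 J/K.
ΔS_total = -144.1 + 281.57 = 137 J/K, positive as the second law requires.

ΔS_total = 137 J/K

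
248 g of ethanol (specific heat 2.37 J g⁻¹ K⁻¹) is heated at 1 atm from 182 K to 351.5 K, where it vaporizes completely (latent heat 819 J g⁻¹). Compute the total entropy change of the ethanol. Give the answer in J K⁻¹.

ΔS = 965 J/K

Warming step: ΔS₁ = m c ln(T_tr/T_i) = 248 × 2.37 × ln(351.5/182) = 386.9 J/K.
Phase change: ΔS₂ = +mL/T_tr = 248 × 819 / 351.5 = 577.8 J/K.
ΔS_total = (386.9) + (577.8) = 965 J/K.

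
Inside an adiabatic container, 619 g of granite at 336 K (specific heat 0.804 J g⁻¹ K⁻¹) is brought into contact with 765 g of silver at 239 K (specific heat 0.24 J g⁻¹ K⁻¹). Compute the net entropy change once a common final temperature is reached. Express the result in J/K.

ΔS_total = 7.36 J/K

Energy balance: T_f = (m₁c₁T₁ + m₂c₂T₂)/(m₁c₁ + m₂c₂) = 309.86 K.
ΔS₁ = m₁c₁ ln(T_f/T₁) = 497.676 × ln(309.86/336) = -40.31 J/K.
ΔS₂ = m₂c₂ ln(T_f/T₂) = 183.6 × ln(309.86/239) = 47.67 J/K.
ΔS_total = -40.31 + 47.67 = 7.36 J/K.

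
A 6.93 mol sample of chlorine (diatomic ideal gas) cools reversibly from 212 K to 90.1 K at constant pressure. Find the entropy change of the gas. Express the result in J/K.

ΔS = -173 J/K

At constant pressure, ΔS = nC_p ln(T₂/T₁) with C_p = 7R/2 = 29.1 J mol⁻¹ K⁻¹.
ΔS = 6.93 × 29.1 × ln(90.1/212) = -173 J/K.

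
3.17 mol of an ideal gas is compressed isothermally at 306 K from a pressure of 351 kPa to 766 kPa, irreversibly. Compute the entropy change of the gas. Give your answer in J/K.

ΔS_gas = -20.6 J/K

Entropy is a state function, so ΔS_gas depends only on the end states.
For an isothermal ideal gas ΔS_gas = nR ln(P₁/P₂) = 3.17 × 8.314 × ln(351/766) = -20.6 J/K.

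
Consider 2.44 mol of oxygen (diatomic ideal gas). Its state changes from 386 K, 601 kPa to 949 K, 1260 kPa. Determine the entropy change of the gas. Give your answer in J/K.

ΔS = 48.9 J/K

ΔS = nC_p ln(T₂/T₁) − nR ln(P₂/P₁), with C_p = 7R/2 = 29.1 J mol⁻¹ K⁻¹ for a diatomic ideal gas.
ΔS = 2.44 × [29.1 × ln(949/386) − 8.314 × ln(1260/601)] = 48.9 J/K.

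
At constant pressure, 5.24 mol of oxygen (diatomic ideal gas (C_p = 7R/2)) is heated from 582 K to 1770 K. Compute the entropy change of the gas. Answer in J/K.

ΔS = 170 J/K

At constant pressure, ΔS = nC_p ln(T₂/T₁) with C_p = 7R/2 = 29.1 J mol⁻¹ K⁻¹.
ΔS = 5.24 × 29.1 × ln(1770/582) = 170 J/K.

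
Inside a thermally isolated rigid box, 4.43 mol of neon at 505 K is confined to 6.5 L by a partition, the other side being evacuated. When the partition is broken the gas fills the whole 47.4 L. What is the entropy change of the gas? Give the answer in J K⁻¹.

ΔS_gas = 73.2 J/K

For an ideal gas in free expansion Q = 0 and W = 0, so T is unchanged.
Entropy is a state function; using a reversible isothermal path, ΔS_gas = nR ln(V₂/V₁) = 4.43 × 8.314 × ln(47.4/6.5) = 73.2 J/K.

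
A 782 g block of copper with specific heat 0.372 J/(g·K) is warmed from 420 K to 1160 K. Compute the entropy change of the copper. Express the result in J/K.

ΔS = ∫dQ_rev/T = m c ln(T₂/T₁) = 782 × 0.372 × ln(1160/420) = 296 J/K.

ΔS = 296 J/K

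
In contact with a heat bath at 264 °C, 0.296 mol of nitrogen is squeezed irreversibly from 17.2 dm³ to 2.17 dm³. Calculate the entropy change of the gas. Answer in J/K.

ΔS_gas = -5.09 J/K

Entropy is a state function, so ΔS_gas depends only on the end states.
For an isothermal ideal gas ΔS_gas = nR ln(V₂/V₁) = 0.296 × 8.314 × ln(2.17/17.2) = -5.09 J/K.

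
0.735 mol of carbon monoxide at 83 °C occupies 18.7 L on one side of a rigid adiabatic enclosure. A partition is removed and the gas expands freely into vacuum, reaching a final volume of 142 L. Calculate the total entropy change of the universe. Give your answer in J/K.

ΔS_universe = 12.4 J/K

For an ideal gas in free expansion Q = 0 and W = 0, so T is unchanged.
Entropy is a state function; using a reversible isothermal path, ΔS_gas = nR ln(V₂/V₁) = 0.735 × 8.314 × ln(142/18.7) = 12.4 J/K.
The insulated surroundings exchange no heat, so ΔS_surr = 0 and ΔS_universe = ΔS_gas.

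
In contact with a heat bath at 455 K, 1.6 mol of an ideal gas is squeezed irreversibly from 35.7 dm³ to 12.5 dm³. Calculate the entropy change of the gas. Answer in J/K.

ΔS_gas = -14 J/K

Entropy is a state function, so ΔS_gas depends only on the end states.
For an isothermal ideal gas ΔS_gas = nR ln(V₂/V₁) = 1.6 × 8.314 × ln(12.5/35.7) = -14 J/K.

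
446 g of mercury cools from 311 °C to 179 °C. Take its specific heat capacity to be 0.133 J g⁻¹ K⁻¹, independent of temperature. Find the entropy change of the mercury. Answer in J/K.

In kelvin: T₁ = 584.15 K, T₂ = 452.15 K. ΔS = ∫dQ_rev/T = m c ln(T₂/T₁) = 446 × 0.133 × ln(452.15/584.15) = -15.2 J/K.

ΔS = -15.2 J/K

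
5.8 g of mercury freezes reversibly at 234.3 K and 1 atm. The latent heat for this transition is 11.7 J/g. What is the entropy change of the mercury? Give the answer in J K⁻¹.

ΔS = -0.29 J/K

Heat released by the substance: Q = −mL = −5.8 × 11.7 = −67.86 J.
At constant T, ΔS = Q_rev/T = −67.86 / 234.3 = -0.29 J/K.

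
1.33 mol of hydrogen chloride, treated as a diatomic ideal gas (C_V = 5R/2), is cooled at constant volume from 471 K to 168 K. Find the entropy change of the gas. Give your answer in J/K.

At constant volume, ΔS = nC_V ln(T₂/T₁) with C_V = 5R/2 = 20.79 J mol⁻¹ K⁻¹.
ΔS = 1.33 × 20.79 × ln(168/471) = -28.5 J/K.

ΔS = -28.5 J/K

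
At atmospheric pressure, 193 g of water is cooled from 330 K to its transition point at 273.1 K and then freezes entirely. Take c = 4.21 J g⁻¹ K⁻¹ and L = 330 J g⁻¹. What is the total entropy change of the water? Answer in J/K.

ΔS = -387 J/K

Cooling step: ΔS₁ = m c ln(T_tr/T_i) = 193 × 4.21 × ln(273.1/330) = -153.8 J/K.
Phase change: ΔS₂ = −mL/T_tr = −193 × 330 / 273.1 = -233.2 J/K.
ΔS_total = (-153.8) + (-233.2) = -387 J/K.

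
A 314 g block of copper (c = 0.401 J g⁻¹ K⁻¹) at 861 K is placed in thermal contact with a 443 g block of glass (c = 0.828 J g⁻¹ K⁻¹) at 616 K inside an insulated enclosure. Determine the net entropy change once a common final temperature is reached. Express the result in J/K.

ΔS_total = 5.53 J/K

Energy balance: T_f = (m₁c₁T₁ + m₂c₂T₂)/(m₁c₁ + m₂c₂) = 678.61 K.
ΔS₁ = m₁c₁ ln(T_f/T₁) = 125.914 × ln(678.61/861) = -29.974 J/K.
ΔS₂ = m₂c₂ ln(T_f/T₂) = 366.804 × ln(678.61/616) = 35.506 J/K.
ΔS_total = -29.974 + 35.506 = 5.53 J/K.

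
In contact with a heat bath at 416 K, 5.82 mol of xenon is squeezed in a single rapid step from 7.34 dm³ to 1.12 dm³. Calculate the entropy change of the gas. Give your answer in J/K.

ΔS_gas = -91 J/K

Entropy is a state function, so ΔS_gas depends only on the end states.
For an isothermal ideal gas ΔS_gas = nR ln(V₂/V₁) = 5.82 × 8.314 × ln(1.12/7.34) = -91 J/K.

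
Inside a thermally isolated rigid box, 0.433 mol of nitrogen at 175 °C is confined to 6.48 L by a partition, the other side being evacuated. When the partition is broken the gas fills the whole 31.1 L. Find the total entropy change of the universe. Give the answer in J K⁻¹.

For an ideal gas in free expansion Q = 0 and W = 0, so T is unchanged.
Entropy is a state function; using a reversible isothermal path, ΔS_gas = nR ln(V₂/V₁) = 0.433 × 8.314 × ln(31.1/6.48) = 5.65 J/K.
The insulated surroundings exchange no heat, so ΔS_surr = 0 and ΔS_universe = ΔS_gas.

ΔS_universe = 5.65 J/K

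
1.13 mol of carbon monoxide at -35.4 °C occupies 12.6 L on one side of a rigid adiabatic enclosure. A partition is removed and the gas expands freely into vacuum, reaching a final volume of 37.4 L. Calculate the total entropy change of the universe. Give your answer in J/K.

ΔS_universe = 10.2 J/K

No heat is exchanged and no work is done, so the ideal-gas temperature stays constant.
Entropy is a state function; using a reversible isothermal path, ΔS_gas = nR ln(V₂/V₁) = 1.13 × 8.314 × ln(37.4/12.6) = 10.2 J/K.
The insulated surroundings exchange no heat, so ΔS_surr = 0 and ΔS_universe = ΔS_gas.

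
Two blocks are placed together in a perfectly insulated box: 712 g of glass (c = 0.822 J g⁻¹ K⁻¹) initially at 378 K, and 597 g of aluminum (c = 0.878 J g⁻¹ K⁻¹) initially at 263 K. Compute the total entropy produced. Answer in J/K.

Energy balance: T_f = (m₁c₁T₁ + m₂c₂T₂)/(m₁c₁ + m₂c₂) = 323.67 K.
ΔS₁ = m₁c₁ ln(T_f/T₁) = 585.264 × ln(323.67/378) = -90.82 J/K.
ΔS₂ = m₂c₂ ln(T_f/T₂) = 524.166 × ln(323.67/263) = 108.8 J/K.
ΔS_total = -90.82 + 108.8 = 18 J/K.

ΔS_total = 18 J/K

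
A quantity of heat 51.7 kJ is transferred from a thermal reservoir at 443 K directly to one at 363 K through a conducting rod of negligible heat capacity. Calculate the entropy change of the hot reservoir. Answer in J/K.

ΔS_hot = -117 J/K

The hot reservoir loses heat Q, so ΔS_hot = −Q/T_H = −51700/443 = -117 J/K.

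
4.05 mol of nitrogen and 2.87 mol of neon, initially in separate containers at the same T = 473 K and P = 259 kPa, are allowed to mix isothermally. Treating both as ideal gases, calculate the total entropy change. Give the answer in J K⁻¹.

Mole fractions: x_A = 4.05/6.92 = 0.585, x_B = 0.415.
ΔS_mix = −R(n_A ln x_A + n_B ln x_B) = −8.314 × (4.05 ln 0.585 + 2.87 ln 0.415) = 39 J/K.

ΔS_mix = 39 J/K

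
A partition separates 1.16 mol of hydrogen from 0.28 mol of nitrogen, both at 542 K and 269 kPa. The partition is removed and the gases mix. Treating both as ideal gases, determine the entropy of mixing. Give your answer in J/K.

Mole fractions: x_A = 1.16/1.44 = 0.806, x_B = 0.194.
ΔS_mix = −R(n_A ln x_A + n_B ln x_B) = −8.314 × (1.16 ln 0.806 + 0.28 ln 0.194) = 5.9 J/K.

ΔS_mix = 5.9 J/K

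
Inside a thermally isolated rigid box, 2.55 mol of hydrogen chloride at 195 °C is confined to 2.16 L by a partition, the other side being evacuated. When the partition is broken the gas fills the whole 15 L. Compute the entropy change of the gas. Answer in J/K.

ΔS_gas = 41.1 J/K

For an ideal gas in free expansion Q = 0 and W = 0, so T is unchanged.
Entropy is a state function; using a reversible isothermal path, ΔS_gas = nR ln(V₂/V₁) = 2.55 × 8.314 × ln(15/2.16) = 41.1 J/K.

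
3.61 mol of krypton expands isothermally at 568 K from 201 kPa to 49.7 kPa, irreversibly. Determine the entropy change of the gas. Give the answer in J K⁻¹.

Entropy is a state function, so ΔS_gas depends only on the end states.
For an isothermal ideal gas ΔS_gas = nR ln(P₁/P₂) = 3.61 × 8.314 × ln(201/49.7) = 41.9 J/K.

ΔS_gas = 41.9 J/K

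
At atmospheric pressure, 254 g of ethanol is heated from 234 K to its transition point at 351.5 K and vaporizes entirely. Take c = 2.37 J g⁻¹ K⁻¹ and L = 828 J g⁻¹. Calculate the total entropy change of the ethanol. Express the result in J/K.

Warming step: ΔS₁ = m c ln(T_tr/T_i) = 254 × 2.37 × ln(351.5/234) = 244.9 J/K.
Phase change: ΔS₂ = +mL/T_tr = 254 × 828 / 351.5 = 598.3 J/K.
ΔS_total = (244.9) + (598.3) = 843 J/K.

ΔS = 843 J/K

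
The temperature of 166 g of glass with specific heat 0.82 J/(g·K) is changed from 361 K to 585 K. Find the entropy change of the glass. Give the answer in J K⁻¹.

ΔS = ∫dQ_rev/T = m c ln(T₂/T₁) = 166 × 0.82 × ln(585/361) = 65.7 J/K.

ΔS = 65.7 J/K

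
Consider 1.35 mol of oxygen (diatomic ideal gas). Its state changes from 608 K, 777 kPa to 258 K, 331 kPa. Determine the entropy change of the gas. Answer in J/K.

ΔS = -24.1 J/K

ΔS = nC_p ln(T₂/T₁) − nR ln(P₂/P₁), with C_p = 7R/2 = 29.1 J mol⁻¹ K⁻¹ for a diatomic ideal gas.
ΔS = 1.35 × [29.1 × ln(258/608) − 8.314 × ln(331/777)] = -24.1 J/K.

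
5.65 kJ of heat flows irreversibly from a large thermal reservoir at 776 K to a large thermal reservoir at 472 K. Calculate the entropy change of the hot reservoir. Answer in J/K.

ΔS_hot = -7.28 J/K

The hot reservoir loses heat Q, so ΔS_hot = −Q/T_H = −5650/776 = -7.28 J/K.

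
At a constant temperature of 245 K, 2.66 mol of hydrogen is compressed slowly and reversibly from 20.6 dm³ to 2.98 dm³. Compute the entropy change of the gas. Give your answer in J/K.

ΔS_gas = -42.8 J/K

For an isothermal ideal gas ΔS_gas = nR ln(V₂/V₁) = 2.66 × 8.314 × ln(2.98/20.6) = -42.8 J/K.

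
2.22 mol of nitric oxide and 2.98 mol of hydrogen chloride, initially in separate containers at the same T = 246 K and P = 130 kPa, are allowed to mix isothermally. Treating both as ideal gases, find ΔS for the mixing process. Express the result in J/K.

Mole fractions: x_A = 2.22/5.2 = 0.427, x_B = 0.573.
ΔS_mix = −R(n_A ln x_A + n_B ln x_B) = −8.314 × (2.22 ln 0.427 + 2.98 ln 0.573) = 29.5 J/K.

ΔS_mix = 29.5 J/K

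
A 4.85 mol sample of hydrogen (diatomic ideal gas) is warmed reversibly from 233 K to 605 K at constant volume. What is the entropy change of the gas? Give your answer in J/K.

ΔS = 96.2 J/K

At constant volume, ΔS = nC_V ln(T₂/T₁) with C_V = 5R/2 = 20.79 J mol⁻¹ K⁻¹.
ΔS = 4.85 × 20.79 × ln(605/233) = 96.2 J/K.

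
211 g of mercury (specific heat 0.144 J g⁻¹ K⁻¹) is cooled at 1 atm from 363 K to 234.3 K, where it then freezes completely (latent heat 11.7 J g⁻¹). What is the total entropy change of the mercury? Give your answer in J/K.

ΔS = -23.8 J/K

Cooling step: ΔS₁ = m c ln(T_tr/T_i) = 211 × 0.144 × ln(234.3/363) = -13.3 J/K.
Phase change: ΔS₂ = −mL/T_tr = −211 × 11.7 / 234.3 = -10.54 J/K.
ΔS_total = (-13.3) + (-10.54) = -23.8 J/K.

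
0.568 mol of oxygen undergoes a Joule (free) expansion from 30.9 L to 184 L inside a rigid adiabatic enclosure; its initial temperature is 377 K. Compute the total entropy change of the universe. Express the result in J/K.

ΔS_universe = 8.43 J/K

For an ideal gas in free expansion Q = 0 and W = 0, so T is unchanged.
Entropy is a state function; using a reversible isothermal path, ΔS_gas = nR ln(V₂/V₁) = 0.568 × 8.314 × ln(184/30.9) = 8.43 J/K.
The insulated surroundings exchange no heat, so ΔS_surr = 0 and ΔS_universe = ΔS_gas.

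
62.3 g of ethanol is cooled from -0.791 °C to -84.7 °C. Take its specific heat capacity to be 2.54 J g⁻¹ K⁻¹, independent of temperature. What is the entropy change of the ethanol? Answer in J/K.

ΔS = -58.3 J/K

In kelvin: T₁ = 272.359 K, T₂ = 188.45 K. ΔS = ∫dQ_rev/T = m c ln(T₂/T₁) = 62.3 × 2.54 × ln(188.45/272.359) = -58.3 J/K.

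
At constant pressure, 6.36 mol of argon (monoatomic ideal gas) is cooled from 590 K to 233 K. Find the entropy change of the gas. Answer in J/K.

ΔS = -123 J/K

At constant pressure, ΔS = nC_p ln(T₂/T₁) with C_p = 5R/2 = 20.79 J mol⁻¹ K⁻¹.
ΔS = 6.36 × 20.79 × ln(233/590) = -123 J/K.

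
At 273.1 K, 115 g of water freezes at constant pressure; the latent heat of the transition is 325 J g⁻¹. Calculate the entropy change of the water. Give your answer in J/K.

ΔS = -137 J/K

Heat released by the substance: Q = −mL = −115 × 325 = −37375 J.
At constant T, ΔS = Q_rev/T = −37375 / 273.1 = -137 J/K.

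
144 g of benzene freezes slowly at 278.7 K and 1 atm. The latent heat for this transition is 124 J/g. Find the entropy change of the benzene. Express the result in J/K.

ΔS = -64.1 J/K

Heat released by the substance: Q = −mL = −144 × 124 = −17856 J.
At constant T, ΔS = Q_rev/T = −17856 / 278.7 = -64.1 J/K.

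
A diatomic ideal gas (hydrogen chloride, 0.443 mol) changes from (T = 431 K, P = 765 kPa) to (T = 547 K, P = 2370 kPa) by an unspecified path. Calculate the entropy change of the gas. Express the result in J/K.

ΔS = nC_p ln(T₂/T₁) − nR ln(P₂/P₁), with C_p = 7R/2 = 29.1 J mol⁻¹ K⁻¹ for a diatomic ideal gas.
ΔS = 0.443 × [29.1 × ln(547/431) − 8.314 × ln(2370/765)] = -1.09 J/K.

ΔS = -1.09 J/K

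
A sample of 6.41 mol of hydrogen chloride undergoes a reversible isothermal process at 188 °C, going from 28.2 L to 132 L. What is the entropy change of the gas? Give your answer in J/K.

ΔS_gas = 82.3 J/K

For an isothermal ideal gas ΔS_gas = nR ln(V₂/V₁) = 6.41 × 8.314 × ln(132/28.2) = 82.3 J/K.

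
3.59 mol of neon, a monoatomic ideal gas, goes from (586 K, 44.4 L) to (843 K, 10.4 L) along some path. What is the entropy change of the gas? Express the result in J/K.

Entropy is a state function: ΔS = nC_V ln(T₂/T₁) + nR ln(V₂/V₁), with C_V = 3R/2 = 12.47 J mol⁻¹ K⁻¹ for a monoatomic ideal gas.
ΔS = 3.59 × [12.47 × ln(843/586) + 8.314 × ln(10.4/44.4)] = -27 J/K.

ΔS = -27 J/K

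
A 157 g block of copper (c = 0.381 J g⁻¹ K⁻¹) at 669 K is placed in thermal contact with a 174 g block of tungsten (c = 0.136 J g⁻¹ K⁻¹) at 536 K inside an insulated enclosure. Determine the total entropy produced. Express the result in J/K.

ΔS_total = 0.403 J/K

Energy balance: T_f = (m₁c₁T₁ + m₂c₂T₂)/(m₁c₁ + m₂c₂) = 631.3 K.
ΔS₁ = m₁c₁ ln(T_f/T₁) = 59.817 × ln(631.3/669) = -3.47 J/K.
ΔS₂ = m₂c₂ ln(T_f/T₂) = 23.664 × ln(631.3/536) = 3.873 J/K.
ΔS_total = -3.47 + 3.873 = 0.403 J/K.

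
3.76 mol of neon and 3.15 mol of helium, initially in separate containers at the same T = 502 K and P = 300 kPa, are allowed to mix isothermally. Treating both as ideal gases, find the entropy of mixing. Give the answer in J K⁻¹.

Mole fractions: x_A = 3.76/6.91 = 0.544, x_B = 0.456.
ΔS_mix = −R(n_A ln x_A + n_B ln x_B) = −8.314 × (3.76 ln 0.544 + 3.15 ln 0.456) = 39.6 J/K.

ΔS_mix = 39.6 J/K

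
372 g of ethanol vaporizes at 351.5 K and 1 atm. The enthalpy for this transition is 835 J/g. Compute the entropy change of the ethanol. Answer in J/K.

Heat absorbed by the substance: Q = mL = 372 × 835 = 310620 J.
At constant T, ΔS = Q_rev/T = 310620 / 351.5 = 884 J/K.

ΔS = 884 J/K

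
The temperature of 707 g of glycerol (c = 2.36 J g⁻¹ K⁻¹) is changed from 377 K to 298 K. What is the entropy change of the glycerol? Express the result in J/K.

ΔS = ∫dQ_rev/T = m c ln(T₂/T₁) = 707 × 2.36 × ln(298/377) = -392 J/K.

ΔS = -392 J/K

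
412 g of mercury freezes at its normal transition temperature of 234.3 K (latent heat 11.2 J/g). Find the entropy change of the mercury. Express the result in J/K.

ΔS = -19.7 J/K

Heat released by the substance: Q = −mL = −412 × 11.2 = −4614.4 J.
At constant T, ΔS = Q_rev/T = −4614.4 / 234.3 = -19.7 J/K.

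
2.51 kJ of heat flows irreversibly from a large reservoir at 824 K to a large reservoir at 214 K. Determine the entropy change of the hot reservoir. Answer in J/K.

The hot reservoir loses heat Q, so ΔS_hot = −Q/T_H = −2510/824 = -3.05 J/K.

ΔS_hot = -3.05 J/K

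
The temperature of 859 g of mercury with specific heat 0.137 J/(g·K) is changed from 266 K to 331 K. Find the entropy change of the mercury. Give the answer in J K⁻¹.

ΔS = ∫dQ_rev/T = m c ln(T₂/T₁) = 859 × 0.137 × ln(331/266) = 25.7 J/K.

ΔS = 25.7 J/K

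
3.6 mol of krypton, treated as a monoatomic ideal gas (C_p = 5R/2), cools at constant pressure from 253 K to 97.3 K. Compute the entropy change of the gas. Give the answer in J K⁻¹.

ΔS = -71.5 J/K

At constant pressure, ΔS = nC_p ln(T₂/T₁) with C_p = 5R/2 = 20.79 J mol⁻¹ K⁻¹.
ΔS = 3.6 × 20.79 × ln(97.3/253) = -71.5 J/K.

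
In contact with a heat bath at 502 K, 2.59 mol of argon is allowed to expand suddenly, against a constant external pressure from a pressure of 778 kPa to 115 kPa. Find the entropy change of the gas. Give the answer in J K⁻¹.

ΔS_gas = 41.2 J/K

Entropy is a state function, so ΔS_gas depends only on the end states.
For an isothermal ideal gas ΔS_gas = nR ln(P₁/P₂) = 2.59 × 8.314 × ln(778/115) = 41.2 J/K.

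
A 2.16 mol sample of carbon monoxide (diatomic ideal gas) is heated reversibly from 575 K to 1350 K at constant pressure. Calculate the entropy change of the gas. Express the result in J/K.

At constant pressure, ΔS = nC_p ln(T₂/T₁) with C_p = 7R/2 = 29.1 J mol⁻¹ K⁻¹.
ΔS = 2.16 × 29.1 × ln(1350/575) = 53.6 J/K.

ΔS = 53.6 J/K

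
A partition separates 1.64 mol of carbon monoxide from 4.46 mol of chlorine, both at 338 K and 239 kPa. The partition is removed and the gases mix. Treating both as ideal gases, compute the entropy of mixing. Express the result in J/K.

ΔS_mix = 29.5 J/K

Mole fractions: x_A = 1.64/6.1 = 0.269, x_B = 0.731.
ΔS_mix = −R(n_A ln x_A + n_B ln x_B) = −8.314 × (1.64 ln 0.269 + 4.46 ln 0.731) = 29.5 J/K.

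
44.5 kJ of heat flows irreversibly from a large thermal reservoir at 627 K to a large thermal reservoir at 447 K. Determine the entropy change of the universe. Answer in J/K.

ΔS_hot = −Q/T_H = −44500/627 = -70.97 J/K and ΔS_cold = +Q/T_C = 44500/447 = 99.55 J/K.
ΔS_total = -70.97 + 99.55 = 28.6 J/K, positive as the second law requires.

ΔS_total = 28.6 J/K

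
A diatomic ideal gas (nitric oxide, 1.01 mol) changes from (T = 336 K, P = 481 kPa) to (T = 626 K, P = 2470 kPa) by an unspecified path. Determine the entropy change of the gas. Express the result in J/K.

ΔS = 4.55 J/K

ΔS = nC_p ln(T₂/T₁) − nR ln(P₂/P₁), with C_p = 7R/2 = 29.1 J mol⁻¹ K⁻¹ for a diatomic ideal gas.
ΔS = 1.01 × [29.1 × ln(626/336) − 8.314 × ln(2470/481)] = 4.55 J/K.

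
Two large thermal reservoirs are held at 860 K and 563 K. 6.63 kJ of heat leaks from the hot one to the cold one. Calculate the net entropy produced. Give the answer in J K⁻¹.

ΔS_total = 4.07 J/K

ΔS_hot = −Q/T_H = −6630/860 = -7.709 J/K and ΔS_cold = +Q/T_C = 6630/563 = 11.78 J/K.
ΔS_total = -7.709 + 11.78 = 4.07 J/K, positive as the second law requires.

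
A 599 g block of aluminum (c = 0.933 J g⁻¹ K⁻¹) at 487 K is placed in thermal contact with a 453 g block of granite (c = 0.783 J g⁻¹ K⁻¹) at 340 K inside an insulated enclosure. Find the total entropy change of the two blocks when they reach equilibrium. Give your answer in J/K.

Energy balance: T_f = (m₁c₁T₁ + m₂c₂T₂)/(m₁c₁ + m₂c₂) = 429.93 K.
ΔS₁ = m₁c₁ ln(T_f/T₁) = 558.867 × ln(429.93/487) = -69.66 J/K.
ΔS₂ = m₂c₂ ln(T_f/T₂) = 354.699 × ln(429.93/340) = 83.24 J/K.
ΔS_total = -69.66 + 83.24 = 13.6 J/K.

ΔS_total = 13.6 J/K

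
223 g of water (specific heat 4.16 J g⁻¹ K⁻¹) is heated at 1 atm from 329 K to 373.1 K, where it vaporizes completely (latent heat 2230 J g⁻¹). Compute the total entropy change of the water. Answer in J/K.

Warming step: ΔS₁ = m c ln(T_tr/T_i) = 223 × 4.16 × ln(373.1/329) = 116.7 J/K.
Phase change: ΔS₂ = +mL/T_tr = 223 × 2230 / 373.1 = 1333 J/K.
ΔS_total = (116.7) + (1333) = 1450 J/K.

ΔS = 1450 J/K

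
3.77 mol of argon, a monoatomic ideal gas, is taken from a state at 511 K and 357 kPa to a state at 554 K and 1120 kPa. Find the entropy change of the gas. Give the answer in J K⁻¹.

ΔS = -29.5 J/K

ΔS = nC_p ln(T₂/T₁) − nR ln(P₂/P₁), with C_p = 5R/2 = 20.79 J mol⁻¹ K⁻¹ for a monoatomic ideal gas.
ΔS = 3.77 × [20.79 × ln(554/511) − 8.314 × ln(1120/357)] = -29.5 J/K.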